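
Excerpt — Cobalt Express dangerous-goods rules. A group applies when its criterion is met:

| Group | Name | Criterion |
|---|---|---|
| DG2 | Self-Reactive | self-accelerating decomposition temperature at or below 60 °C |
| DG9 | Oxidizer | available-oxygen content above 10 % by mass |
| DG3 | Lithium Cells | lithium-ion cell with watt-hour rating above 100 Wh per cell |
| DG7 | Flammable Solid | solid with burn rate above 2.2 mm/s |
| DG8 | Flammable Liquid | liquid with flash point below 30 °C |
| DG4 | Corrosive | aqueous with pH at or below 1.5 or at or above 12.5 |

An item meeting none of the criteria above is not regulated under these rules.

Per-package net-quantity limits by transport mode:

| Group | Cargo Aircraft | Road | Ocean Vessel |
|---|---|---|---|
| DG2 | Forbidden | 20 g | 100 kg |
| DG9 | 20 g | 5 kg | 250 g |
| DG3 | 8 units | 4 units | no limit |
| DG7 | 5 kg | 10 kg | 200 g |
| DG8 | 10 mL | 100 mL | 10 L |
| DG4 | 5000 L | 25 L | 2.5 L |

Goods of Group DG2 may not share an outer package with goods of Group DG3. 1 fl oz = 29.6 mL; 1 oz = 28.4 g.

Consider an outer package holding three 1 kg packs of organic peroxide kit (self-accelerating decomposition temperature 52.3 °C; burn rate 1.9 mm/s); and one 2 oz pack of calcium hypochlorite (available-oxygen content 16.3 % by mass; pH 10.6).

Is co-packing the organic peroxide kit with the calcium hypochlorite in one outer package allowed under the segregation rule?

Self-accelerating decomposition temperature 52.3 °C meets the Group DG2 criterion (Self-Reactive), so the organic peroxide kit is Group DG2.
Available-oxygen content 16.3 % by mass meets the Group DG9 criterion (Oxidizer), so the calcium hypochlorite is Group DG9.
No segregation rule bars Group DG2 with Group DG9.

Yes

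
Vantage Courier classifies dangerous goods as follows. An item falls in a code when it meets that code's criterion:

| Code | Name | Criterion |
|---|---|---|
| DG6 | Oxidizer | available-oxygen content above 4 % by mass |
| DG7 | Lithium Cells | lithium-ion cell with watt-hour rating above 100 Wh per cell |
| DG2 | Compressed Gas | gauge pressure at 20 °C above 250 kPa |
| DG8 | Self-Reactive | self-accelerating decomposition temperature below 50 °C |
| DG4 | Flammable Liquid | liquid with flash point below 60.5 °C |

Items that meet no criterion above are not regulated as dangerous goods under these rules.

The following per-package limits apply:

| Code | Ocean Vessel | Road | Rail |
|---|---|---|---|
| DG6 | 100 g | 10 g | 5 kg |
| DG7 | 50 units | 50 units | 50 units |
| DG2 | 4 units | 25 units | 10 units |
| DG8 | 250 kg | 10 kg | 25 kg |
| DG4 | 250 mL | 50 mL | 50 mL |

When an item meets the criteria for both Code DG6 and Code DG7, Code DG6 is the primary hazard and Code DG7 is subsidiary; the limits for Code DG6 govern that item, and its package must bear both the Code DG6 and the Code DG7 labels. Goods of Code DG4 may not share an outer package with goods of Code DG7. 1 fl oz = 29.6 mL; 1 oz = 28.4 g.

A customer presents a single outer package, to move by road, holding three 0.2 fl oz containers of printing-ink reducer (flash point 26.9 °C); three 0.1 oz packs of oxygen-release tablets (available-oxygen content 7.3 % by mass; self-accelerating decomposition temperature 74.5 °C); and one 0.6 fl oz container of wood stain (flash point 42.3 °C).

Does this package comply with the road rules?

With flash point 26.9 °C (< 60.5 °C), the printing-ink reducer falls in Code DG4.
Available-oxygen content 7.3 % by mass meets the Code DG6 criterion (Oxidizer), so the oxygen-release tablets are Code DG6.
Flash point 42.3 °C meets the Code DG4 criterion (Flammable Liquid), so the wood stain is Code DG4.
Total Code DG4: (three 0.2 fl oz containers = 17.76 mL) + (one 0.6 fl oz container = 17.76 mL) = 35.52 mL.
35.52 mL is within the road limit of 50 mL for Code DG4.
Code DG6 quantity: three 0.1 oz packs = 8.52 g.
That is within the Code DG6 road limit of 10 g.
The segregation rule (Code DG4 with Code DG7) does not apply to Code DG4 with Code DG6.
Every hazard code is within its road limit and no segregation rule is violated.

Yes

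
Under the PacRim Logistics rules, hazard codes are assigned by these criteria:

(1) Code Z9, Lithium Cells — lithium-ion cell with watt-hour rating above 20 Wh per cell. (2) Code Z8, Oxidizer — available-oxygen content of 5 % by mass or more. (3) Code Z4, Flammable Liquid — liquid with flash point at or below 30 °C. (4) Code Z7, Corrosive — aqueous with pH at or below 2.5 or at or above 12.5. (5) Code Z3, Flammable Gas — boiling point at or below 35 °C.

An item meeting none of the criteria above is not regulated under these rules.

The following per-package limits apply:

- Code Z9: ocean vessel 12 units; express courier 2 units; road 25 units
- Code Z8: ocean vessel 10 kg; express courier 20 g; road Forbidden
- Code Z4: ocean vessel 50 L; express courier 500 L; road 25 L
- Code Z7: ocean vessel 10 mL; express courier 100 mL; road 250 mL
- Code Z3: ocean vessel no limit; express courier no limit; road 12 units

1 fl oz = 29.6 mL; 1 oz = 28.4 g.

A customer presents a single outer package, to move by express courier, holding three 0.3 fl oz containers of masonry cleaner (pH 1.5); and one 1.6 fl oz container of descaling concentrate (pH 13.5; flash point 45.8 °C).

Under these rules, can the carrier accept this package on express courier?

The masonry cleaner has pH 1.5, which is ≤ 2.5, so it is Code Z7 (Corrosive).
pH 13.5 meets the Code Z7 criterion (Corrosive), so the descaling concentrate is Code Z7.
Total Code Z7: (three 0.3 fl oz containers = 26.64 mL) + (one 1.6 fl oz container = 47.36 mL) = 74 mL.
74 mL is within the express courier limit of 100 mL for Code Z7.

Yes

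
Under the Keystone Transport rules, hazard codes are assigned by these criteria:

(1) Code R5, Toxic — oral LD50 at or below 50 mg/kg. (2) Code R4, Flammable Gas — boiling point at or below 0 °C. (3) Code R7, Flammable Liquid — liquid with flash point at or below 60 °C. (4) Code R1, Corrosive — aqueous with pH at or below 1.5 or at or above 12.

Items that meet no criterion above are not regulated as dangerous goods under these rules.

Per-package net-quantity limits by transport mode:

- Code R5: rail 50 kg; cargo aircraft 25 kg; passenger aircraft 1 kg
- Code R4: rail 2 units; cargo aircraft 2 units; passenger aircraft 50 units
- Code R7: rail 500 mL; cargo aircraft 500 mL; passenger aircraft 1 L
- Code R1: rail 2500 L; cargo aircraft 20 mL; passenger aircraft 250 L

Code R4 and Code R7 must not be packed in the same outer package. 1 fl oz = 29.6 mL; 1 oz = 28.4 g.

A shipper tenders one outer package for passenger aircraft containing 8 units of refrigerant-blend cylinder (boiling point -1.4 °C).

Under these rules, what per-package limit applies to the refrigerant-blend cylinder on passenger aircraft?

With boiling point -1.4 °C (≤ 0 °C), the refrigerant-blend cylinder falls in Code R4.
The passenger aircraft limit for Code R4 is 50 units.

50 units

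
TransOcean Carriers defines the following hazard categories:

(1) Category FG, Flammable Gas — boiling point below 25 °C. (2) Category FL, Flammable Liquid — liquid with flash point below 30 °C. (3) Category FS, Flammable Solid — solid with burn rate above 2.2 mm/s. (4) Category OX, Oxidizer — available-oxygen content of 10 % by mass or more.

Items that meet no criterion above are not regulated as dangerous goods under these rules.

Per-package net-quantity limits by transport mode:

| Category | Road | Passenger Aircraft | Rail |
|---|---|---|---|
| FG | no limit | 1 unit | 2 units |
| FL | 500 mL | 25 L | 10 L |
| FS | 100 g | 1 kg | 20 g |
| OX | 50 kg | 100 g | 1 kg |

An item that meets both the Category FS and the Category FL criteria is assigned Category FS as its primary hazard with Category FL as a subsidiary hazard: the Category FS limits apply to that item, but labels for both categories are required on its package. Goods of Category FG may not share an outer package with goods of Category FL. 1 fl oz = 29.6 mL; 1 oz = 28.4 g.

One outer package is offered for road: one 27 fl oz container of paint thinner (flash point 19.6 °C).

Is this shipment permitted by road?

No

The paint thinner has flash point 19.6 °C, which is < 30 °C, so it is Category FL (Flammable Liquid).
Category FL quantity: one 27 fl oz container = 799.2 mL.
That exceeds the Category FL road limit of 500 mL.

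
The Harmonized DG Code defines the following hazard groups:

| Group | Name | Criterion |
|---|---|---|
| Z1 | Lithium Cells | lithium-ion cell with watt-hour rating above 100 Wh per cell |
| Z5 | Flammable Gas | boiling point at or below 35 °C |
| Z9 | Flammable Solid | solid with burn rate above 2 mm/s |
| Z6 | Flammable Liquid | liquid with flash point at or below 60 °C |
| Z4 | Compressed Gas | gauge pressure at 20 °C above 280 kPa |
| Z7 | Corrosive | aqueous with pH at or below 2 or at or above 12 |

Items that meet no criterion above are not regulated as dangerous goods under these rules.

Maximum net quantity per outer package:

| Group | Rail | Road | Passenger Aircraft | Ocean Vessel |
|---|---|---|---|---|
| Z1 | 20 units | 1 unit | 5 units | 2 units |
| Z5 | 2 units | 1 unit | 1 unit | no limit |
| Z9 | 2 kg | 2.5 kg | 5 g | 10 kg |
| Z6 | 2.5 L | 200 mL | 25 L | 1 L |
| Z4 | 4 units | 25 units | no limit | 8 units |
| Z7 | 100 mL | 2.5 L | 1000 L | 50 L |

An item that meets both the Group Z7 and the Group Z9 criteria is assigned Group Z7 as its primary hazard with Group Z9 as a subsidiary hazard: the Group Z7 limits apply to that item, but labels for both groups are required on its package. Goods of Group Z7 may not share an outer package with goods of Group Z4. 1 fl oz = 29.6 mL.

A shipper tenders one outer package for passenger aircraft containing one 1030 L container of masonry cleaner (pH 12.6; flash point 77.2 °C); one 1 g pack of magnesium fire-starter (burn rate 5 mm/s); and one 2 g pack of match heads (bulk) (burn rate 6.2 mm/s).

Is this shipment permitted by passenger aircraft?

No

With pH 12.6 (≥ 12), the masonry cleaner falls in Group Z7.
With burn rate 5 mm/s (> 2 mm/s), the magnesium fire-starter falls in Group Z9.
The match heads (bulk) have burn rate 6.2 mm/s, which is > 2 mm/s, so they are Group Z9 (Flammable Solid).
Total Group Z9: 1 g + 2 g = 3 g.
That is within the Group Z9 passenger aircraft limit of 5 g.
Group Z7 quantity: 1030 L.
1030 L exceeds the passenger aircraft limit of 1000 L for Group Z7.
The segregation rule (Group Z7 with Group Z4) does not apply to Group Z9 with Group Z7.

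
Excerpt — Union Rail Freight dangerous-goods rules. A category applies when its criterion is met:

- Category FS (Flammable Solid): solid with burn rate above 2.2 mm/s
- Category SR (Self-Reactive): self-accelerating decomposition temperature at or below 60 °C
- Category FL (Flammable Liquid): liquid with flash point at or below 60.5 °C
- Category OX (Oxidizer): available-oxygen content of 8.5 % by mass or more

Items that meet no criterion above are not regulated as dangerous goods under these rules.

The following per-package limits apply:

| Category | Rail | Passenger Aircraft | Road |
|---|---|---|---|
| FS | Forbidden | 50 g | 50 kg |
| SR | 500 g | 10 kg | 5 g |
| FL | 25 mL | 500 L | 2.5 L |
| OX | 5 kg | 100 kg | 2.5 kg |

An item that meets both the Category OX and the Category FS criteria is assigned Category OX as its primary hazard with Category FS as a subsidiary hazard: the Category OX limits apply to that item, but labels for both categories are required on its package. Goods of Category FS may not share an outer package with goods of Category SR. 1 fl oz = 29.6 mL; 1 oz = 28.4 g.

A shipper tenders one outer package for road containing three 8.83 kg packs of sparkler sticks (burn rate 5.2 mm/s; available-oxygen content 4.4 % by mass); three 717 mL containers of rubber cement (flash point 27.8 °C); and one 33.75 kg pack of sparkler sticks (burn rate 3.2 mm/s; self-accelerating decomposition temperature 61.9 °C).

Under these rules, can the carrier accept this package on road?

No

Sparkler sticks: burn rate 5.2 mm/s > 2.2 mm/s → Category FS (Flammable Solid).
Flash point 27.8 °C meets the Category FL criterion (Flammable Liquid), so the rubber cement is Category FL.
With burn rate 3.2 mm/s (> 2.2 mm/s), the sparkler sticks fall in Category FS.
Category FS net quantity: (three 8.83 kg packs = 26.49 kg) + 33.75 kg = 60.24 kg.
That exceeds the Category FS road limit of 50 kg.
Category FL quantity: three 717 mL containers = 2.151 L.
That is within the Category FL road limit of 2.5 L.
The segregation rule (Category FS with Category SR) does not apply to Category FS with Category FL.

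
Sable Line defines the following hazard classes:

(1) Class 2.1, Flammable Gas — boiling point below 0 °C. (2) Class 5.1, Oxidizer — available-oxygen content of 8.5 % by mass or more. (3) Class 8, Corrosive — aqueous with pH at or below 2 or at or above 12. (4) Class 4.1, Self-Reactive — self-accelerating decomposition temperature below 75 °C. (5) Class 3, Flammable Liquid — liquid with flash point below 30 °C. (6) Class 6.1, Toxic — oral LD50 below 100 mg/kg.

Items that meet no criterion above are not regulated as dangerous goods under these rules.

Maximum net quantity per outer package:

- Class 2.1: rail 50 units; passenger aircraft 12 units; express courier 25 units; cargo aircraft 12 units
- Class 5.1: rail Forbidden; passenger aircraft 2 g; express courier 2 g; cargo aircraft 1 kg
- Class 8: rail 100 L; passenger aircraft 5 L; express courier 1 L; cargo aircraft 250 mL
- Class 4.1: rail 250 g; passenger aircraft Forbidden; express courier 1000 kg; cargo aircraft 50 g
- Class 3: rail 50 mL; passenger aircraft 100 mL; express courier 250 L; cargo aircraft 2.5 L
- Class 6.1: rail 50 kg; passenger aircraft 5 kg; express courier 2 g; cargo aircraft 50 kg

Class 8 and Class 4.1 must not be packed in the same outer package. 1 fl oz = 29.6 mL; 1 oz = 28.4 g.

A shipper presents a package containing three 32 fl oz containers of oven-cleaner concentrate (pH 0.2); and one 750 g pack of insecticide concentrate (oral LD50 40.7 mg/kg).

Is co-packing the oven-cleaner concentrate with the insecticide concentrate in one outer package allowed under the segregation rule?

Yes

Oven-cleaner concentrate: pH 0.2 ≤ 2 → Class 8 (Corrosive).
The insecticide concentrate has oral LD50 40.7 mg/kg, which is < 100 mg/kg, so it is Class 6.1 (Toxic).
No segregation rule bars Class 8 with Class 6.1.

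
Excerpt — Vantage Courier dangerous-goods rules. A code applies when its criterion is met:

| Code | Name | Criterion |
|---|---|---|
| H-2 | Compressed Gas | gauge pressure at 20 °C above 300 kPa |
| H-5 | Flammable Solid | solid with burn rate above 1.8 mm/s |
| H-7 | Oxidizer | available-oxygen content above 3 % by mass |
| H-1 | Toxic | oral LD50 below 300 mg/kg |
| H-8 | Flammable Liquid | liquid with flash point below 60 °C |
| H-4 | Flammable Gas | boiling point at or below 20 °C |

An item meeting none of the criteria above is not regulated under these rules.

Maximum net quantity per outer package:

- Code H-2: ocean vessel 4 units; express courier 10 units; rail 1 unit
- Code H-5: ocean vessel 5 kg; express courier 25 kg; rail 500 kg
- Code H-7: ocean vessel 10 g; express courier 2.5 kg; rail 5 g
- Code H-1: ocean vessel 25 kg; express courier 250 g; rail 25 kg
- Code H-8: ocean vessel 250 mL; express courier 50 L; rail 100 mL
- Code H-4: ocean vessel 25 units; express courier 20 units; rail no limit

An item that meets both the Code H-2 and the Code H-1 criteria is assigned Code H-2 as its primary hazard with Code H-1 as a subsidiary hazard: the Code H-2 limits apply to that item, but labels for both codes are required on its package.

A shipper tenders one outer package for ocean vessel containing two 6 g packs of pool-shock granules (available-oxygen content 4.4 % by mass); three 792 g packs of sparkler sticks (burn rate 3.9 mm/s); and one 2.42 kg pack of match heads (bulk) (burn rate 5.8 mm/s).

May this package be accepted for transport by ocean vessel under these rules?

With available-oxygen content 4.4 % by mass (> 3 % by mass), the pool-shock granules fall in Code H-7.
With burn rate 3.9 mm/s (> 1.8 mm/s), the sparkler sticks fall in Code H-5.
Match heads (bulk): burn rate 5.8 mm/s > 1.8 mm/s → Code H-5 (Flammable Solid).
Code H-5 net quantity: (three 792 g packs = 2.376 kg) + 2.42 kg = 4.796 kg.
4.796 kg is within the ocean vessel limit of 5 kg for Code H-5.
Code H-7 quantity: two 6 g packs = 12 g.
That exceeds the Code H-7 ocean vessel limit of 10 g.

No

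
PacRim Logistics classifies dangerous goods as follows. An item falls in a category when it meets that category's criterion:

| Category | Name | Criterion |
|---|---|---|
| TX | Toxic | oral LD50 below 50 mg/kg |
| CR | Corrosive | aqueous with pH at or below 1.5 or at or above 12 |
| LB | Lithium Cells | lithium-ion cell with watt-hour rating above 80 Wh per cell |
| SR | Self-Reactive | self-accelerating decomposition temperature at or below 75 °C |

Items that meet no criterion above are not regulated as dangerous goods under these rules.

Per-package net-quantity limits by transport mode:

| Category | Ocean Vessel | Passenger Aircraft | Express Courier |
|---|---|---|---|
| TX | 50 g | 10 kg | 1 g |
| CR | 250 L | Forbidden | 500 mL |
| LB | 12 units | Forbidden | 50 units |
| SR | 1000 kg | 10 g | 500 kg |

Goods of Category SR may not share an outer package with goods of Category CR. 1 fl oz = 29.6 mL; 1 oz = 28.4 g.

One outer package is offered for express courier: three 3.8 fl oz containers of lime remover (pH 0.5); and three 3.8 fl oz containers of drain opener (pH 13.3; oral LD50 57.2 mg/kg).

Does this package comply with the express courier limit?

With pH 0.5 (≤ 1.5), the lime remover falls in Category CR.
The drain opener has pH 13.3, which is ≥ 12, so it is Category CR (Corrosive).
Category CR net quantity: (three 3.8 fl oz containers = 337.44 mL) + (three 3.8 fl oz containers = 337.44 mL) = 674.88 mL.
674.88 mL > 500 mL (express courier limit, Category CR) — over the limit.

No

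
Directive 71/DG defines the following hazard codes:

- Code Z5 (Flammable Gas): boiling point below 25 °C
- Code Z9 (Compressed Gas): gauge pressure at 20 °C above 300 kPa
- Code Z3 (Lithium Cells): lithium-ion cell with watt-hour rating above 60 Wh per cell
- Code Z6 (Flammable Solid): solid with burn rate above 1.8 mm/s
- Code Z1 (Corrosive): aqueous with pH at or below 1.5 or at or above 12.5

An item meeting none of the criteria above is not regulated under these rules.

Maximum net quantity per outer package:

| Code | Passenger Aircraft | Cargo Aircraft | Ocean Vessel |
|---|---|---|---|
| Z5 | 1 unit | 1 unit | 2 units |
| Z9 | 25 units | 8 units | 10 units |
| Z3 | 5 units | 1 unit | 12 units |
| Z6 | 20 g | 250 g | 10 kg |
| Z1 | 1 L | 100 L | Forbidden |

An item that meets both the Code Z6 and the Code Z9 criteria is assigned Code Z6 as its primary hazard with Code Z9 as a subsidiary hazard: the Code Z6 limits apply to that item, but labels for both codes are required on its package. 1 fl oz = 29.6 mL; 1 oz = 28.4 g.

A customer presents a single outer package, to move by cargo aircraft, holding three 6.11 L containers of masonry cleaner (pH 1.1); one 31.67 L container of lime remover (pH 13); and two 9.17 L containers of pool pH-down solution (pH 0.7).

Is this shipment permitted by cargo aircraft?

With pH 1.1 (≤ 1.5), the masonry cleaner falls in Code Z1.
The lime remover has pH 13, which is ≥ 12.5, so it is Code Z1 (Corrosive).
pH 0.7 meets the Code Z1 criterion (Corrosive), so the pool pH-down solution is Code Z1.
Total Code Z1: (three 6.11 L containers = 18.33 L) + 31.67 L + (two 9.17 L containers = 18.34 L) = 68.34 L.
68.34 L ≤ 100 L (cargo aircraft limit, Code Z1) — within limit.

Yes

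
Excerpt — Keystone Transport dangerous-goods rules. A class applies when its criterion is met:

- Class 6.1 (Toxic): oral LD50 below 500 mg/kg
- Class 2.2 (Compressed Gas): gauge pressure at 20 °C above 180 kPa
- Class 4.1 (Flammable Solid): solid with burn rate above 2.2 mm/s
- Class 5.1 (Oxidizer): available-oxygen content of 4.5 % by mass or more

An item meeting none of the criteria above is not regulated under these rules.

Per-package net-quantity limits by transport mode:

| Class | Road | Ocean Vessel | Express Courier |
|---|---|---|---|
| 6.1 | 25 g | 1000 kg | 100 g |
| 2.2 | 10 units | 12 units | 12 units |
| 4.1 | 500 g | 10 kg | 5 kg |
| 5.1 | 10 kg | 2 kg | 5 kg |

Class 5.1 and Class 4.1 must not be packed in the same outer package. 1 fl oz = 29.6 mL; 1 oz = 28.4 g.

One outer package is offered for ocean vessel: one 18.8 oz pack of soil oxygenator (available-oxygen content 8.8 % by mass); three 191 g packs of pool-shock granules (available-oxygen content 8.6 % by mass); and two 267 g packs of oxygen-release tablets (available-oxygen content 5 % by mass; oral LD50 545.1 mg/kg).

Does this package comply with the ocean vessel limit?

Soil oxygenator: available-oxygen content 8.8 % by mass ≥ 4.5 % by mass → Class 5.1 (Oxidizer).
With available-oxygen content 8.6 % by mass (≥ 4.5 % by mass), the pool-shock granules fall in Class 5.1.
The oxygen-release tablets have available-oxygen content 5 % by mass, which is ≥ 4.5 % by mass, so they are Class 5.1 (Oxidizer).
Class 5.1 net quantity: (one 18.8 oz pack = 533.92 g) + (three 191 g packs = 573 g) + (two 267 g packs = 534 g) = 1640.92 g.
1640.92 g is within the ocean vessel limit of 2 kg for Class 5.1.

Yes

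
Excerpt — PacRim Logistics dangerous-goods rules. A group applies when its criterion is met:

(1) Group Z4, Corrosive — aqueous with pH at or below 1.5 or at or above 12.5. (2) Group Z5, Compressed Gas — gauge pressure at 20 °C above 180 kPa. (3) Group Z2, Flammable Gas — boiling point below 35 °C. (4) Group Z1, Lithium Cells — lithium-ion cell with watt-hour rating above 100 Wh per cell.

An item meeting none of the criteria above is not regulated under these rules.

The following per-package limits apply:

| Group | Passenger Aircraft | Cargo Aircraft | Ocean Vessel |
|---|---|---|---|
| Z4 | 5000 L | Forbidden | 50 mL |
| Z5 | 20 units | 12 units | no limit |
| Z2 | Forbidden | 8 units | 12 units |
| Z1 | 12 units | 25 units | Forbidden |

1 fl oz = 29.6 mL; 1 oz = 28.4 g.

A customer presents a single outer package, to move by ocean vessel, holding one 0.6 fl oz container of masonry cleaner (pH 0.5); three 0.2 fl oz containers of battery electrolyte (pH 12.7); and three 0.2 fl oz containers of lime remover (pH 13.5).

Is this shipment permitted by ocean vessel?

No

The masonry cleaner has pH 0.5, which is ≤ 1.5, so it is Group Z4 (Corrosive).
With pH 12.7 (≥ 12.5), the battery electrolyte falls in Group Z4.
With pH 13.5 (≥ 12.5), the lime remover falls in Group Z4.
Total Group Z4: (one 0.6 fl oz container = 17.76 mL) + (three 0.2 fl oz containers = 17.76 mL) + (three 0.2 fl oz containers = 17.76 mL) = 53.28 mL.
53.28 mL exceeds the ocean vessel limit of 50 mL for Group Z4.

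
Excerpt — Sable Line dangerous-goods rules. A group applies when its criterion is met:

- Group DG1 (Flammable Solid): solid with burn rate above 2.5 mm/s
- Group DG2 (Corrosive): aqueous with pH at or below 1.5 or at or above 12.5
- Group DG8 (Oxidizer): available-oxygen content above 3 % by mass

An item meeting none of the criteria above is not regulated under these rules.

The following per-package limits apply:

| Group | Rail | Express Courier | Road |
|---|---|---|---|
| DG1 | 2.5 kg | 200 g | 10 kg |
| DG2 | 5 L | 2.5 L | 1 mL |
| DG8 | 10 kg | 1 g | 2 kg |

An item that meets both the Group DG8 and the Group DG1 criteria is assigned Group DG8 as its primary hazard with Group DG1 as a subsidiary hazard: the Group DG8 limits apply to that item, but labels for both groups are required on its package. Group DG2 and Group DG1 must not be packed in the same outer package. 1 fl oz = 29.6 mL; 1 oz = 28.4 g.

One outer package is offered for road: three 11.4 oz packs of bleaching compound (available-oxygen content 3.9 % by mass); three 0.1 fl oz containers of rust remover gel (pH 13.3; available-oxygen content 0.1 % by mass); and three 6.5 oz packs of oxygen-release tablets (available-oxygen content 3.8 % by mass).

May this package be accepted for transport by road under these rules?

The bleaching compound has available-oxygen content 3.9 % by mass, which is > 3 % by mass, so it is Group DG8 (Oxidizer).
The rust remover gel has pH 13.3, which is ≥ 12.5, so it is Group DG2 (Corrosive).
Available-oxygen content 3.8 % by mass meets the Group DG8 criterion (Oxidizer), so the oxygen-release tablets are Group DG8.
Group DG2 quantity: three 0.1 fl oz containers = 8.88 mL.
8.88 mL > 1 mL (road limit, Group DG2) — over the limit.
Group DG8 net quantity: (three 11.4 oz packs = 971.28 g) + (three 6.5 oz packs = 553.8 g) = 1525.08 g.
1525.08 g ≤ 2 kg (road limit, Group DG8) — within limit.
The segregation rule (Group DG2 with Group DG1) does not apply to Group DG2 with Group DG8.

No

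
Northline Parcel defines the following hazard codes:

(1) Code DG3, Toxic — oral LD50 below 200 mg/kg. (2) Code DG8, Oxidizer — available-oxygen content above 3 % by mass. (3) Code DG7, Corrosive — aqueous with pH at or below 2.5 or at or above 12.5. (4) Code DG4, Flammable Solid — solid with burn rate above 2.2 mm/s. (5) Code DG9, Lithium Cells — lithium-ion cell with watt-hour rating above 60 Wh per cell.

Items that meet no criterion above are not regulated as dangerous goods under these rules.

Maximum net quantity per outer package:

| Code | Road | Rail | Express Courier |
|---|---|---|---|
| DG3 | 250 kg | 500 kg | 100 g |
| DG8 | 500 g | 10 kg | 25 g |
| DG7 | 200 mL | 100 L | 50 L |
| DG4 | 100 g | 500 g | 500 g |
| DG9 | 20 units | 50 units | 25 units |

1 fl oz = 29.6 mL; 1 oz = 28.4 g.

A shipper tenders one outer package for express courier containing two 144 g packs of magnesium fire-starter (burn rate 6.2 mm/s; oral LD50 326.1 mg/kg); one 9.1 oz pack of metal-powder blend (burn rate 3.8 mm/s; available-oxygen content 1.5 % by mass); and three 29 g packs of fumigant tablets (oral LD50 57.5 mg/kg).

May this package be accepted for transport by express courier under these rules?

Burn rate 6.2 mm/s meets the Code DG4 criterion (Flammable Solid), so the magnesium fire-starter is Code DG4.
Burn rate 3.8 mm/s meets the Code DG4 criterion (Flammable Solid), so the metal-powder blend is Code DG4.
With oral LD50 57.5 mg/kg (< 200 mg/kg), the fumigant tablets fall in Code DG3.
Total Code DG4: (two 144 g packs = 288 g) + (one 9.1 oz pack = 258.44 g) = 546.44 g.
546.44 g exceeds the express courier limit of 500 g for Code DG4.
Code DG3 quantity: three 29 g packs = 87 g.
87 g is within the express courier limit of 100 g for Code DG3.

No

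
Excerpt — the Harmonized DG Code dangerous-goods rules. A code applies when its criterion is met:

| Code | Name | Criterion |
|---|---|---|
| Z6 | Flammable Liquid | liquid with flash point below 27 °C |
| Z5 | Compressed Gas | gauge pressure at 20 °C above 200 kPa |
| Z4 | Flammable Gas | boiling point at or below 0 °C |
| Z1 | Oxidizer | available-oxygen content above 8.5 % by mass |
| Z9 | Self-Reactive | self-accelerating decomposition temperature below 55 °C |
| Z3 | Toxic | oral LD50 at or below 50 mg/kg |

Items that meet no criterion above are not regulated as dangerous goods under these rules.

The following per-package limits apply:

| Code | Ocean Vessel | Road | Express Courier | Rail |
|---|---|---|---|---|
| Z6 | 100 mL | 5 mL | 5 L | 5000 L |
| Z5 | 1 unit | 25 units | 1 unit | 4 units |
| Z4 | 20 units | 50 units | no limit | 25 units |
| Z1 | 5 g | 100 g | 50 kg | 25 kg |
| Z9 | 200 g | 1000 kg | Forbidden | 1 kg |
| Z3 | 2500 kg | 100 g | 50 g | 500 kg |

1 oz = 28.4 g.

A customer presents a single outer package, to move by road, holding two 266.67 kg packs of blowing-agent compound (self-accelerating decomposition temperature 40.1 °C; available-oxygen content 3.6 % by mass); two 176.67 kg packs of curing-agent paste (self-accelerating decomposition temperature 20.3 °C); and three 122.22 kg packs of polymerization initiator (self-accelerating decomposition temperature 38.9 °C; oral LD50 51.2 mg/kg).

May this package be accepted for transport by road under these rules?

No

Self-accelerating decomposition temperature 40.1 °C meets the Code Z9 criterion (Self-Reactive), so the blowing-agent compound is Code Z9.
Curing-agent paste: self-accelerating decomposition temperature 20.3 °C < 55 °C → Code Z9 (Self-Reactive).
With self-accelerating decomposition temperature 38.9 °C (< 55 °C), the polymerization initiator falls in Code Z9.
Total Code Z9: (two 266.67 kg packs = 533.34 kg) + (two 176.67 kg packs = 353.34 kg) + (three 122.22 kg packs = 366.66 kg) = 1253.34 kg.
1253.34 kg > 1000 kg (road limit, Code Z9) — over the limit.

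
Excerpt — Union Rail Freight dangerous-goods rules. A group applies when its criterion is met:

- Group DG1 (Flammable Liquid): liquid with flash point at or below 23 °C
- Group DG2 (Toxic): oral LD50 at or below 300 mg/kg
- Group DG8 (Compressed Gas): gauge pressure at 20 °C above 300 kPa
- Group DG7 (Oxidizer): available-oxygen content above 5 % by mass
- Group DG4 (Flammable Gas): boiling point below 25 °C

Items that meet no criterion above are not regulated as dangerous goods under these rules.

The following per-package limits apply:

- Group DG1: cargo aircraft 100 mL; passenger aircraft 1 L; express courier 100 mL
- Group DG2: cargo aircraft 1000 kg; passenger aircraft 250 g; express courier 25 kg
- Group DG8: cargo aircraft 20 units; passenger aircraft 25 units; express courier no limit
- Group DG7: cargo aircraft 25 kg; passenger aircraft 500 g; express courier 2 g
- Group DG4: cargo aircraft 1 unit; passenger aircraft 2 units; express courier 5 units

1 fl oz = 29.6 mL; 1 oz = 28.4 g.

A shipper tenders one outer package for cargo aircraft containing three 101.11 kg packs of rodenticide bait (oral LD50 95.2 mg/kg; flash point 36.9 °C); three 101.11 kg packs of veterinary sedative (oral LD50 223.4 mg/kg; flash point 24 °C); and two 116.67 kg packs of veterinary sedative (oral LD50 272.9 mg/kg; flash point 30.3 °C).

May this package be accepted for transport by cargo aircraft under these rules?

Oral LD50 95.2 mg/kg meets the Group DG2 criterion (Toxic), so the rodenticide bait is Group DG2.
Oral LD50 223.4 mg/kg meets the Group DG2 criterion (Toxic), so the veterinary sedative is Group DG2.
Veterinary sedative: oral LD50 272.9 mg/kg ≤ 300 mg/kg → Group DG2 (Toxic).
Total Group DG2: (three 101.11 kg packs = 303.33 kg) + (three 101.11 kg packs = 303.33 kg) + (two 116.67 kg packs = 233.34 kg) = 840 kg.
That is within the Group DG2 cargo aircraft limit of 1000 kg.

Yes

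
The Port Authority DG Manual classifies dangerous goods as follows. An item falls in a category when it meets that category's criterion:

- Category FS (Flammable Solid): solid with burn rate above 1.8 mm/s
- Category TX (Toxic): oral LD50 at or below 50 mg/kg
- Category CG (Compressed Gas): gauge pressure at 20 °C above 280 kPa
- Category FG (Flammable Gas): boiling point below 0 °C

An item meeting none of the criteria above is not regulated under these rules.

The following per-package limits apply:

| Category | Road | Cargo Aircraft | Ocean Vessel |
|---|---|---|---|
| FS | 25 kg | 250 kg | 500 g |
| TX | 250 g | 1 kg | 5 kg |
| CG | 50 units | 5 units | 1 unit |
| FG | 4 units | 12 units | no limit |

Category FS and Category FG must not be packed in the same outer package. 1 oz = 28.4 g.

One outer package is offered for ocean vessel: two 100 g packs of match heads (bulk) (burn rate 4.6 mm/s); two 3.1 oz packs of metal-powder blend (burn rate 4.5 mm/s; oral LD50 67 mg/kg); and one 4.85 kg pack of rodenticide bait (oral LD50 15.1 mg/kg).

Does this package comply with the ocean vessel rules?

Yes

Burn rate 4.6 mm/s meets the Category FS criterion (Flammable Solid), so the match heads (bulk) are Category FS.
The metal-powder blend has burn rate 4.5 mm/s, which is > 1.8 mm/s, so it is Category FS (Flammable Solid).
Oral LD50 15.1 mg/kg meets the Category TX criterion (Toxic), so the rodenticide bait is Category TX.
Total Category FS: (two 100 g packs = 200 g) + (two 3.1 oz packs = 176.08 g) = 376.08 g.
376.08 g is within the ocean vessel limit of 500 g for Category FS.
Category TX quantity: 4.85 kg.
4.85 kg ≤ 5 kg (ocean vessel limit, Category TX) — within limit.
The segregation rule (Category FS with Category FG) does not apply to Category FS with Category TX.
Every hazard category is within its ocean vessel limit and no segregation rule is violated.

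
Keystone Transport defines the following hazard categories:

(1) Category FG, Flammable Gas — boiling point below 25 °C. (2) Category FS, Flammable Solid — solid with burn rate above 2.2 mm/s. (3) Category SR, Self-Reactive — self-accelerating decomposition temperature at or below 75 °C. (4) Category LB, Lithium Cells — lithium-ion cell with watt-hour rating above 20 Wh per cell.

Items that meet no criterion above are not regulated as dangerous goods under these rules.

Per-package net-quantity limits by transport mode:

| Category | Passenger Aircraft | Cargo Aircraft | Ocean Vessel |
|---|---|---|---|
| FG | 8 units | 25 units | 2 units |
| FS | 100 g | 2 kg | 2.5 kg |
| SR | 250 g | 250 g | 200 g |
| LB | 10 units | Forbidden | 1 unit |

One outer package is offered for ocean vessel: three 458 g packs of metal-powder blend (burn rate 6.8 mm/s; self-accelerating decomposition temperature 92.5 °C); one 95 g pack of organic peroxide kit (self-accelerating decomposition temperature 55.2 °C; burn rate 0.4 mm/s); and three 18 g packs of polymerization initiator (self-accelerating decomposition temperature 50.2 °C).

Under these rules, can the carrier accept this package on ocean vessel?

The metal-powder blend has burn rate 6.8 mm/s, which is > 2.2 mm/s, so it is Category FS (Flammable Solid).
With self-accelerating decomposition temperature 55.2 °C (≤ 75 °C), the organic peroxide kit falls in Category SR.
Self-accelerating decomposition temperature 50.2 °C meets the Category SR criterion (Self-Reactive), so the polymerization initiator is Category SR.
Category SR net quantity: 95 g + (three 18 g packs = 54 g) = 149 g.
149 g ≤ 200 g (ocean vessel limit, Category SR) — within limit.
Category FS quantity: three 458 g packs = 1.374 kg.
That is within the Category FS ocean vessel limit of 2.5 kg.
Every hazard category is within its ocean vessel limit and no segregation rule is violated.

Yes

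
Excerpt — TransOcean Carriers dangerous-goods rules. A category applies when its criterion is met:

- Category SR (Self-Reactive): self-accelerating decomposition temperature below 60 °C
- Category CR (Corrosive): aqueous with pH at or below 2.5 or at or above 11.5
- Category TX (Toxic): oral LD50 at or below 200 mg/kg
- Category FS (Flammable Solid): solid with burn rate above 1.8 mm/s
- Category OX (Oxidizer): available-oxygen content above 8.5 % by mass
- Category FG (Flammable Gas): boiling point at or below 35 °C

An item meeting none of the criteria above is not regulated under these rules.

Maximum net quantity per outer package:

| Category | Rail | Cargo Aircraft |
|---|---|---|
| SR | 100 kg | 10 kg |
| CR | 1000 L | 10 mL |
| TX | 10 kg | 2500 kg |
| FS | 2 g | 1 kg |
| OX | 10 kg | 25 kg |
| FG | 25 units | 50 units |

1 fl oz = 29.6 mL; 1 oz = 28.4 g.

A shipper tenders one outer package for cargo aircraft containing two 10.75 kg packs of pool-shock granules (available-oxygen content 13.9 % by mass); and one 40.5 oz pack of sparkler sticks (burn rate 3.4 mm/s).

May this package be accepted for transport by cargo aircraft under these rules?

With available-oxygen content 13.9 % by mass (> 8.5 % by mass), the pool-shock granules fall in Category OX.
Sparkler sticks: burn rate 3.4 mm/s > 1.8 mm/s → Category FS (Flammable Solid).
Category FS quantity: one 40.5 oz pack = 1150.2 g.
1150.2 g exceeds the cargo aircraft limit of 1 kg for Category FS.
Category OX quantity: two 10.75 kg packs = 21.5 kg.
That is within the Category OX cargo aircraft limit of 25 kg.

No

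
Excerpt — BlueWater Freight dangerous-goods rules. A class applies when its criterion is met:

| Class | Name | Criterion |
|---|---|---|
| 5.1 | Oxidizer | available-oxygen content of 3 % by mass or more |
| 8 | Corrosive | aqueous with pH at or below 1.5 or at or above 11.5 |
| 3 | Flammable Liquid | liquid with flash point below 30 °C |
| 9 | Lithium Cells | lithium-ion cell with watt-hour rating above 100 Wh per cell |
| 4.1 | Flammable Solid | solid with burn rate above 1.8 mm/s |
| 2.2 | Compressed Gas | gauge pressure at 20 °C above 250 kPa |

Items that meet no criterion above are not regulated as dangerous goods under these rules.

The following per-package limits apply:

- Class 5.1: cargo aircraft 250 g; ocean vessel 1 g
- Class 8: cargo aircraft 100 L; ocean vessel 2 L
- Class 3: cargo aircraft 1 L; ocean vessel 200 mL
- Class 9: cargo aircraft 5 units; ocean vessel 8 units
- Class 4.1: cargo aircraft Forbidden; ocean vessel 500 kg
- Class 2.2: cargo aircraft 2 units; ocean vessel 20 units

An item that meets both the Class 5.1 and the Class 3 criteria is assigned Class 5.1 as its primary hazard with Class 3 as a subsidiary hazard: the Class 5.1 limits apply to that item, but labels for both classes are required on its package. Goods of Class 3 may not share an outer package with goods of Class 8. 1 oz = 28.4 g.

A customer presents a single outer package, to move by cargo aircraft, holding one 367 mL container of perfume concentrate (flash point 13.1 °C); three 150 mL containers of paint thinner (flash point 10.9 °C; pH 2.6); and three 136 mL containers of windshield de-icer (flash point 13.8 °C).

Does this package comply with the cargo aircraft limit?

The perfume concentrate has flash point 13.1 °C, which is < 30 °C, so it is Class 3 (Flammable Liquid).
Flash point 10.9 °C meets the Class 3 criterion (Flammable Liquid), so the paint thinner is Class 3.
Flash point 13.8 °C meets the Class 3 criterion (Flammable Liquid), so the windshield de-icer is Class 3.
Class 3 net quantity: 367 mL + (three 150 mL containers = 450 mL) + (three 136 mL containers = 408 mL) = 1.225 L.
1.225 L > 1 L (cargo aircraft limit, Class 3) — over the limit.

No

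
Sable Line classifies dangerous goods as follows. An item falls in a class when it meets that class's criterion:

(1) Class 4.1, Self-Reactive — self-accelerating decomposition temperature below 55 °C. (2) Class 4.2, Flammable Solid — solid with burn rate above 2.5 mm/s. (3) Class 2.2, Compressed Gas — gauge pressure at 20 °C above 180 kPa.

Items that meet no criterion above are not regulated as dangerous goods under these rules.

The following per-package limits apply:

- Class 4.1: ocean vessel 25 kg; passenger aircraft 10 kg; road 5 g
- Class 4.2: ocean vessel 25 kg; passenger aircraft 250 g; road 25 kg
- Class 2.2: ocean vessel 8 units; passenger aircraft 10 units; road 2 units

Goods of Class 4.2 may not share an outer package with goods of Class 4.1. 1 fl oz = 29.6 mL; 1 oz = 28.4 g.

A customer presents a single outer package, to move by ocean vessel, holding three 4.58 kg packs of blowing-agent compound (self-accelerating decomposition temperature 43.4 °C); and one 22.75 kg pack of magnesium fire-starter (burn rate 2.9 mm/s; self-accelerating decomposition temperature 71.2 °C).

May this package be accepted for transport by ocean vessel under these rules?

No

Self-accelerating decomposition temperature 43.4 °C meets the Class 4.1 criterion (Self-Reactive), so the blowing-agent compound is Class 4.1.
With burn rate 2.9 mm/s (> 2.5 mm/s), the magnesium fire-starter falls in Class 4.2.
Class 4.2 quantity: 22.75 kg.
That is within the Class 4.2 ocean vessel limit of 25 kg.
Class 4.1 quantity: three 4.58 kg packs = 13.74 kg.
13.74 kg is within the ocean vessel limit of 25 kg for Class 4.1.
Class 4.2 and Class 4.1 may not share an outer package.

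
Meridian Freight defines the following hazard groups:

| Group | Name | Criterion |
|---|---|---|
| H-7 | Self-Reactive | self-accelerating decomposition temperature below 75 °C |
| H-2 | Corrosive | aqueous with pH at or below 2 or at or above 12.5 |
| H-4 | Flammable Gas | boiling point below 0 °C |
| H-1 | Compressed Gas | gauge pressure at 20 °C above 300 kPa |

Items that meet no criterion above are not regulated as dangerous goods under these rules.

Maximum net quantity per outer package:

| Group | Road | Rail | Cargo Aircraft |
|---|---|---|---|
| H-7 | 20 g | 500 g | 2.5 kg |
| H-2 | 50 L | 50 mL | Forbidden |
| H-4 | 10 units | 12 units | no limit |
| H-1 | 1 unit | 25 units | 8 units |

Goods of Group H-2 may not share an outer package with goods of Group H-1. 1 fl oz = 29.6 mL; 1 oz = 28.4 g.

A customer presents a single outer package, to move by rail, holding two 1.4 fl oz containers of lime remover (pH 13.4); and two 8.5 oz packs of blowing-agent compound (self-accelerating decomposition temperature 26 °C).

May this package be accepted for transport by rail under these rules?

No

The lime remover has pH 13.4, which is ≥ 12.5, so it is Group H-2 (Corrosive).
With self-accelerating decomposition temperature 26 °C (< 75 °C), the blowing-agent compound falls in Group H-7.
Group H-2 quantity: two 1.4 fl oz containers = 82.88 mL.
82.88 mL exceeds the rail limit of 50 mL for Group H-2.
Group H-7 quantity: two 8.5 oz packs = 482.8 g.
482.8 g ≤ 500 g (rail limit, Group H-7) — within limit.
The segregation rule (Group H-2 with Group H-1) does not apply to Group H-2 with Group H-7.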